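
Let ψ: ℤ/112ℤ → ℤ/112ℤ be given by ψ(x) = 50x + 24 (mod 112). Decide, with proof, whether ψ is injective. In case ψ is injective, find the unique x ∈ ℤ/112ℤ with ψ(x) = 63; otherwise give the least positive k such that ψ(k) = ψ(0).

56

We have gcd(50, 112) = 2 > 1. Taking u = 0 and v = 56: ψ(0) = 24 and ψ(56) = 50·56 + 24 = 2824 ≡ 24 (mod 112).
So ψ(0) = ψ(56) while 0 ≠ 56, thus ψ is not injective.
Since ψ is not injective, we find the least positive k with ψ(k) = ψ(0): this means 50k ≡ 0 (mod 112), i.e. 112 ∣ 50k. Since gcd(50, 112) = 2, dividing through by 2 this holds exactly when 56 ∣ 25k, and as gcd(25, 56) = 1, exactly when 56 ∣ k.
The smallest positive such k is 56.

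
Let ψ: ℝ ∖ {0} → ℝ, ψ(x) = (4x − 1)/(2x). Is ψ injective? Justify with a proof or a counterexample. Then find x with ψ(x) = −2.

1/8

Suppose ψ(s) = ψ(t). Cross-multiplying: (4s − 1)(2t) = (4t − 1)(2s).
Expanding both sides and cancelling the symmetric terms leaves 2·(s − t) = 0. Since 2 ≠ 0, s = t. So ψ is injective.
Solving ψ(x) = −2: cross-multiplying gives 4x − 1 = −2(2x), which rearranges to 8x = 1, so x = 1/8.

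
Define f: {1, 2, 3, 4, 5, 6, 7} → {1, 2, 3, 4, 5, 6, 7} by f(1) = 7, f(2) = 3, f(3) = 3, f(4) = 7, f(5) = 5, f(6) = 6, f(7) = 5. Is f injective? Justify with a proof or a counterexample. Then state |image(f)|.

4

f(2) = 3 = f(3) with 2 ≠ 3, so f is not injective.
The image of f is {3, 5, 6, 7}, which has 4 elements.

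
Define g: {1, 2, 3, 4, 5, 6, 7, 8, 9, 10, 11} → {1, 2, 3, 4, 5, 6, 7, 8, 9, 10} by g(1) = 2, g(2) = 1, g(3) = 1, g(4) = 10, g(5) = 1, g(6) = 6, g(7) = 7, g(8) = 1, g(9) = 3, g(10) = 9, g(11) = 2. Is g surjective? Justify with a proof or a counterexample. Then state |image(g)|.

7

No element maps to 4, so g is not surjective.
The image of g is {1, 2, 3, 6, 7, 9, 10}, which has 7 elements.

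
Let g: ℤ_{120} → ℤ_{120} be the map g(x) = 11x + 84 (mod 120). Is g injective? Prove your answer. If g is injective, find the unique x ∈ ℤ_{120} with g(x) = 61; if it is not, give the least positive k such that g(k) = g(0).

Recall: injectivity means: for all u, v in the domain, g(u) = g(v) implies u = v.
If g(u) = g(v), then 11u ≡ 11v (mod 120). Because gcd(11, 120) = 1, we may cancel 11 to get u ≡ v (mod 120).
Thus g is injective.
We now compute 11⁻¹ mod 120 explicitly. Euclid's algorithm: 120 = 10·11 + 10, 11 = 1·10 + 1; back-substituting gives 1 = 11·11 − 1·120, so 11⁻¹ ≡ 11 (mod 120).
Since g is injective, we find g⁻¹(61): we need 11x ≡ 61 − 84 ≡ 97 (mod 120). Using 11⁻¹ = 11: x ≡ 11·97 = 1067 = 8·120 + 107, so x = 107.
Check: g(107) = 11·107 + 84 = 1261 = 10·120 + 61 ≡ 61 (mod 120).

107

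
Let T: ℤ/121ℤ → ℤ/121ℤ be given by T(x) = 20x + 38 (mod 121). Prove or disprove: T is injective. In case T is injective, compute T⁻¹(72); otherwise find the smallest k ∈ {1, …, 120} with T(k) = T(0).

Recall that T is injective if T(u) = T(v) implies u = v.
If T(u) = T(v), then 20u ≡ 20v (mod 121). Because gcd(20, 121) = 1, we may cancel 20 to get u ≡ v (mod 121).
So T is injective.
We now compute 20⁻¹ mod 121 explicitly. Euclid's algorithm: 121 = 6·20 + 1; back-substituting gives 1 = 115·20 − 19·121, so 20⁻¹ ≡ 115 (mod 121).
Since T is injective, we find T⁻¹(72): we need 20x ≡ 72 − 38 ≡ 34 (mod 121). Using 20⁻¹ = 115: x ≡ 115·34 = 3910 = 32·121 + 38, so x = 38.
Check: T(38) = 20·38 + 38 = 798 = 6·121 + 72 ≡ 72 (mod 121).

38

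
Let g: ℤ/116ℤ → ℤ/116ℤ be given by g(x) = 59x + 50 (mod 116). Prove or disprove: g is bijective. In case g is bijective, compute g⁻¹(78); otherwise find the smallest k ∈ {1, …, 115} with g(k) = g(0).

If g(x_1) = g(x_2), then 59x_1 ≡ 59x_2 (mod 116). Because gcd(59, 116) = 1, we may cancel 59 to get x_1 ≡ x_2 (mod 116).
We now compute 59⁻¹ mod 116 explicitly. Euclid's algorithm: 116 = 1·59 + 57, 59 = 1·57 + 2, 57 = 28·2 + 1; back-substituting gives 1 = 59·59 − 30·116, so 59⁻¹ ≡ 59 (mod 116).
For any y ∈ ℤ/116ℤ, x = 59(y − 50) mod 116 satisfies g(x) = 59·59(y − 50) + 50 ≡ y (since 59·59 ≡ 1 mod 116). So every y has a preimage.
Hence g is bijective.
Since g is bijective, we find g⁻¹(78): we need 59x ≡ 78 − 50 ≡ 28 (mod 116). Using 59⁻¹ = 59: x ≡ 59·28 = 1652 = 14·116 + 28, so x = 28.
Check: g(28) = 59·28 + 50 = 1702 = 14·116 + 78 ≡ 78 (mod 116).

28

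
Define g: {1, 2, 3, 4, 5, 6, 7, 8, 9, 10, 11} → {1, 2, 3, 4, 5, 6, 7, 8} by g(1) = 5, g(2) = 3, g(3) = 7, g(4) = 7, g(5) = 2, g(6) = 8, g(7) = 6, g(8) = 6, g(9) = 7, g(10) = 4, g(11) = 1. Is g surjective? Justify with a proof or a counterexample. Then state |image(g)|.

Every element of the codomain has a preimage: 1 = g(11), 2 = g(5), 3 = g(2), 4 = g(10), 5 = g(1), 6 = g(7), 7 = g(3), 8 = g(6).
So g is surjective.
The image of g is {1, 2, 3, 4, 5, 6, 7, 8}, which has 8 elements.

8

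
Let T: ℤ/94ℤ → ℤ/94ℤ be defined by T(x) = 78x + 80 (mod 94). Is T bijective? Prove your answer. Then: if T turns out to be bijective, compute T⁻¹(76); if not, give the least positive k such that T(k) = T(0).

We have gcd(78, 94) = 2 > 1. Taking s = 0 and t = 47: T(0) = 80 and T(47) = 78·47 + 80 = 3746 ≡ 80 (mod 94).
So T(0) = T(47) while 0 ≠ 47, so T is not injective, hence not bijective.
Since T is not bijective, we find the least positive k with T(k) = T(0): this means 78k ≡ 0 (mod 94), i.e. 94 ∣ 78k. Since gcd(78, 94) = 2, dividing through by 2 this holds exactly when 47 ∣ 39k, and as gcd(39, 47) = 1, exactly when 47 ∣ k.
The smallest positive such k is 47.

47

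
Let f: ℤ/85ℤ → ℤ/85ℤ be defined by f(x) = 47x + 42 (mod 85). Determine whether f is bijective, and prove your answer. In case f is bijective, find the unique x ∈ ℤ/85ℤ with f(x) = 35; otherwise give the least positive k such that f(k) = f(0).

74

Recall: f is injective when f(a) = f(b) forces a = b.
Suppose f(a) = f(b) in ℤ/85ℤ. Then 47a + 42 ≡ 47b + 42 (mod 85), therefore 47(a − b) ≡ 0 (mod 85).
Since gcd(47, 85) = 1, 47 is invertible modulo 85, so a − b ≡ 0 (mod 85), i.e. a = b.
We now compute 47⁻¹ mod 85 explicitly. Euclid's algorithm: 85 = 1·47 + 38, 47 = 1·38 + 9, 38 = 4·9 + 2, 9 = 4·2 + 1; back-substituting gives 1 = 38·47 − 21·85, so 47⁻¹ ≡ 38 (mod 85).
For any y ∈ ℤ/85ℤ, x = 38(y − 42) mod 85 satisfies f(x) = 47·38(y − 42) + 42 ≡ y (since 47·38 ≡ 1 mod 85). So every y has a preimage.
Therefore f is bijective.
Since f is bijective, we find f⁻¹(35): we need 47x ≡ 35 − 42 ≡ 78 (mod 85). Using 47⁻¹ = 38: x ≡ 38·78 = 2964 = 34·85 + 74, so x = 74.
Check: f(74) = 47·74 + 42 = 3520 = 41·85 + 35 ≡ 35 (mod 85).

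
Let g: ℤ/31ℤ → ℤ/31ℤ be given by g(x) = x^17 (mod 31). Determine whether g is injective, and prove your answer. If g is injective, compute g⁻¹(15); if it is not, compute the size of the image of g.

27

Since 31 is prime, the nonzero elements of ℤ/31ℤ form a cyclic group of order 30.
As gcd(17, 30) = 1, raising to the 17th power is a bijection on this group: if s^17 ≡ t^17 then (st^{−1})^17 = 1, and the only element of order dividing gcd(17, 30) = 1 is 1, so s = t.
With g(0) = 0 this makes g injective on all of ℤ/31ℤ, hence bijective (finite equal-size domain and codomain). In particular g is injective.
Since g is injective, we find the preimage of 15. The inverse of x ↦ x^17 on (ℤ/31ℤ)^× is x ↦ x^23, because 17·23 = 391 = 13·30 + 1 ≡ 1 (mod 30) and x^{30} = 1 for x ≠ 0 (Fermat). So g⁻¹(15) = 15^23 mod 31.
Repeated squaring mod 31: 15^1 ≡ 15, 15^2 ≡ 15² = 225 ≡ 8, 15^4 ≡ 8² = 64 ≡ 2, 15^8 ≡ 2² = 4, 15^16 ≡ 4² = 16. Since 23 = 16 + 4 + 2 + 1, 15^23 ≡ 16·2·8·15: 16·2 = 32 ≡ 1, then 1·8 = 8, then 8·15 = 120 ≡ 27. So 15^23 ≡ 27 (mod 31).
Hence g⁻¹(15) = 27.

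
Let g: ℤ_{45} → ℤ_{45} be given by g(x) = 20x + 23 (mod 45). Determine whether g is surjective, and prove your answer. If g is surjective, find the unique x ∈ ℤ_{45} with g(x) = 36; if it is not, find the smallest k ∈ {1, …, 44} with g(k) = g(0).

Since gcd(20, 45) = 5, we have 20x ≡ 0 (mod 5) for all x, so g(x) ≡ 3 (mod 5).
But 0 ≢ 3 (mod 5), so 0 ∈ ℤ_{45} has no preimage. Thus g is not surjective.
Since g is not surjective, we find the least positive k with g(k) = g(0): this means 20k ≡ 0 (mod 45), i.e. 45 ∣ 20k. Since gcd(20, 45) = 5, dividing through by 5 this holds exactly when 9 ∣ 4k, and as gcd(4, 9) = 1, exactly when 9 ∣ k.
The smallest positive such k is 9.

9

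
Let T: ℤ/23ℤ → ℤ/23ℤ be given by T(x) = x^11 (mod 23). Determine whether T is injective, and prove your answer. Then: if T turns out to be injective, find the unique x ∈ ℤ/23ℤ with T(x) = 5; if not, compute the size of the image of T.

T(1) = 1^11 = 1.
T(2): Repeated squaring mod 23: 2^1 ≡ 2, 2^2 ≡ 2² = 4, 2^4 ≡ 4² = 16, 2^8 ≡ 16² = 256 ≡ 3. Since 11 = 8 + 2 + 1, 2^11 ≡ 3·4·2: 3·4 = 12, then 12·2 = 24 ≡ 1. So 2^11 ≡ 1 (mod 23).
So T(1) = T(2) = 1 while 1 ≠ 2, thus T is not injective.
Since T is not injective, we determine |image(T)|. Computing x^11 mod 23 for each x (by repeated squaring, reducing mod 23 at every step), the values T(0), T(1), …, T(22) are: 0, 1, 1, 1, 1, 22, 1, 22, 1, 1, 22, 22, 1, 1, 22, 22, 1, 22, 1, 22, 22, 22, 22.
The distinct values are {0, 1, 22}; there are 3 of them.

3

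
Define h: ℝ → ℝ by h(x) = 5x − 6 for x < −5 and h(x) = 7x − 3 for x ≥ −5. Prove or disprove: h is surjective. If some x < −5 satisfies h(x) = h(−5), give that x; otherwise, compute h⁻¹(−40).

-32/5

Both pieces are strictly increasing (slopes 5 and 7), so each is injective on its own interval.
The left piece maps (−∞, −5) onto (−∞, −31); the right piece maps [−5, ∞) onto [−38, ∞).
The union (−∞, −31) ∪ [−38, ∞) covers ℝ, so h is surjective.
For the follow-up: the images overlap, so an x < −5 with h(x) = h(−5) exists. h(−5) = −38; solving 5x − 6 = −38 for x < −5 gives x = (−38 + 6)/5 = −32/5.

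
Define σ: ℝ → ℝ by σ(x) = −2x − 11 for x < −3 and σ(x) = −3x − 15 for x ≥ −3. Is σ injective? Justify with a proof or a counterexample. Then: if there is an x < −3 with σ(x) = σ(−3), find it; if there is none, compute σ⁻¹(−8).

Both pieces are strictly decreasing (slopes −2 and −3), so each is injective on its own interval.
The left piece maps (−∞, −3) onto (−5, ∞); the right piece maps [−3, ∞) onto (−∞, −6].
These images are disjoint, so no value is attained by both pieces. Thus σ is injective.
Because the two images are disjoint, no x < −3 has σ(x) = σ(−3), so we compute σ⁻¹(−8): −8 lies in (−∞, −6], so solve −3x − 15 = −8: x = (−8 + 15)/(−3) = −7/3.

-7/3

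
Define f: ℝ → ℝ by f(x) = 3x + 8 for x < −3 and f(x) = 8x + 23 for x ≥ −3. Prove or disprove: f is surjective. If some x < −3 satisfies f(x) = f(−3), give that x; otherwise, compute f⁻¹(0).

Both pieces are strictly increasing (slopes 3 and 8), so each is injective on its own interval.
The left piece maps (−∞, −3) onto (−∞, −1); the right piece maps [−3, ∞) onto [−1, ∞).
These images together cover ℝ, so f is surjective.
Because the two images are disjoint, no x < −3 has f(x) = f(−3), so we compute f⁻¹(0): 0 lies in [−1, ∞), so solve 8x + 23 = 0: x = (0 − 23)/8 = −23/8.

-23/8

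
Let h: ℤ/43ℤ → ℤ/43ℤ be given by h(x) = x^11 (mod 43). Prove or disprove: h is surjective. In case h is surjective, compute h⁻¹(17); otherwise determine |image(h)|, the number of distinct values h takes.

Since 43 is prime, the nonzero elements of ℤ/43ℤ form a cyclic group of order 42.
As gcd(11, 42) = 1, raising to the 11th power is a bijection on this group: if u^11 ≡ v^11 then (uv^{−1})^11 = 1, and the only element of order dividing gcd(11, 42) = 1 is 1, so u = v.
With h(0) = 0 this makes h injective on all of ℤ/43ℤ, hence bijective (finite equal-size domain and codomain). In particular h is surjective.
Since h is surjective, we find the preimage of 17. The inverse of x ↦ x^11 on (ℤ/43ℤ)^× is x ↦ x^23, because 11·23 = 253 = 6·42 + 1 ≡ 1 (mod 42) and x^{42} = 1 for x ≠ 0 (Fermat). So h⁻¹(17) = 17^23 mod 43.
Repeated squaring mod 43: 17^1 ≡ 17, 17^2 ≡ 17² = 289 ≡ 31, 17^4 ≡ 31² = 961 ≡ 15, 17^8 ≡ 15² = 225 ≡ 10, 17^16 ≡ 10² = 100 ≡ 14. Since 23 = 16 + 4 + 2 + 1, 17^23 ≡ 14·15·31·17: 14·15 = 210 ≡ 38, then 38·31 = 1178 ≡ 17, then 17·17 = 289 ≡ 31. So 17^23 ≡ 31 (mod 43).
Hence h⁻¹(17) = 31.

31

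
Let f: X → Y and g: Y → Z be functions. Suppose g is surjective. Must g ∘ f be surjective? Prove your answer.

not surjective

No. Take X = {0}, Y = Z = {0, 1, 2, 3}, f(0) = 0, and g = identity (surjective).
Then (g ∘ f)(0) = 0, and 3 ∈ Z has no preimage under g ∘ f, so g ∘ f is not surjective.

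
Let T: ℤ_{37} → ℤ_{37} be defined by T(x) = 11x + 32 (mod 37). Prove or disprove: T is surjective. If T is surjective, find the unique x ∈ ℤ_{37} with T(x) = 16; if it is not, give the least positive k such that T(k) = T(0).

12

Since gcd(11, 37) = 1, 11 is invertible modulo 37. Euclid's algorithm: 37 = 3·11 + 4, 11 = 2·4 + 3, 4 = 1·3 + 1; back-substituting gives 1 = 27·11 − 8·37, so 11⁻¹ ≡ 27 (mod 37).
For any y ∈ ℤ_{37}, x = 27(y − 32) mod 37 satisfies T(x) = 11·27(y − 32) + 32 ≡ y (since 11·27 ≡ 1 mod 37). So every y has a preimage.
So T is surjective.
Since T is surjective, we compute T⁻¹(16): solve 11x + 32 ≡ 16 (mod 37), i.e. 11x ≡ 21 (mod 37).
Multiplying by 11⁻¹ = 27 gives x ≡ 27·21 = 567 = 15·37 + 12 ≡ 12 (mod 37).
Check: T(12) = 11·12 + 32 = 164 = 4·37 + 16 ≡ 16 (mod 37).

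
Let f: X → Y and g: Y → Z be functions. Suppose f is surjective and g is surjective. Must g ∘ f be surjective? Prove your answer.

Let c ∈ Z. Since g is surjective, there is b ∈ Y with g(b) = c. Since f is surjective, there is a ∈ X with f(a) = b.
Then (g ∘ f)(a) = g(b) = c. Hence g ∘ f is surjective.

surjective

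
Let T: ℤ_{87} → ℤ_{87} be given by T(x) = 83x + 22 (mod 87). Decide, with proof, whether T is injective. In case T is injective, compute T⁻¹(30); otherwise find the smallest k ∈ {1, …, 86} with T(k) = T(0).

Suppose T(x_1) = T(x_2) in ℤ_{87}. Then 83x_1 + 22 ≡ 83x_2 + 22 (mod 87), therefore 83(x_1 − x_2) ≡ 0 (mod 87).
Since gcd(83, 87) = 1, 83 is invertible modulo 87, therefore x_1 − x_2 ≡ 0 (mod 87), i.e. x_1 = x_2.
Hence T is injective.
We now compute 83⁻¹ mod 87 explicitly. Euclid's algorithm: 87 = 1·83 + 4, 83 = 20·4 + 3, 4 = 1·3 + 1; back-substituting gives 1 = 65·83 − 62·87, so 83⁻¹ ≡ 65 (mod 87).
Since T is injective, we compute T⁻¹(30): solve 83x + 22 ≡ 30 (mod 87), i.e. 83x ≡ 8 (mod 87).
Multiplying by 83⁻¹ = 65 gives x ≡ 65·8 = 520 = 5·87 + 85 ≡ 85 (mod 87).
Check: T(85) = 83·85 + 22 = 7077 = 81·87 + 30 ≡ 30 (mod 87).

85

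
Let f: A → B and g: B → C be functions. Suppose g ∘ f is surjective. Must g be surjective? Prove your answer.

Let c ∈ C. Since g ∘ f is surjective, some a ∈ A has g(f(a)) = c. Then b = f(a) ∈ B satisfies g(b) = c. So g is surjective.

surjective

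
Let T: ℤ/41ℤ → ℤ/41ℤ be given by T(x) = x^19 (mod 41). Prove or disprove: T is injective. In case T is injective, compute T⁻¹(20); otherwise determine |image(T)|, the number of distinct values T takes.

39

Since 41 is prime, the nonzero elements of ℤ/41ℤ form a cyclic group of order 40.
As gcd(19, 40) = 1, raising to the 19th power is a bijection on this group: if a^19 ≡ b^19 then (ab^{−1})^19 = 1, and the only element of order dividing gcd(19, 40) = 1 is 1, so a = b.
With T(0) = 0 this makes T injective on all of ℤ/41ℤ, hence bijective (finite equal-size domain and codomain). In particular T is injective.
Since T is injective, we find the preimage of 20. The inverse of x ↦ x^19 on (ℤ/41ℤ)^× is x ↦ x^19, because 19·19 = 361 = 9·40 + 1 ≡ 1 (mod 40) and x^{40} = 1 for x ≠ 0 (Fermat). So T⁻¹(20) = 20^19 mod 41.
Repeated squaring mod 41: 20^1 ≡ 20, 20^2 ≡ 20² = 400 ≡ 31, 20^4 ≡ 31² = 961 ≡ 18, 20^8 ≡ 18² = 324 ≡ 37, 20^16 ≡ 37² = 1369 ≡ 16. Since 19 = 16 + 2 + 1, 20^19 ≡ 16·31·20: 16·31 = 496 ≡ 4, then 4·20 = 80 ≡ 39. So 20^19 ≡ 39 (mod 41).
Hence T⁻¹(20) = 39.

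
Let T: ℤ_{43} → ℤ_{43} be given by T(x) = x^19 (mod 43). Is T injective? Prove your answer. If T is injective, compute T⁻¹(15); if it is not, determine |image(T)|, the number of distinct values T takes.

Since 43 is prime, the nonzero elements of ℤ_{43} form a cyclic group of order 42.
As gcd(19, 42) = 1, raising to the 19th power is a bijection on this group: if a^19 ≡ b^19 then (ab^{−1})^19 = 1, and the only element of order dividing gcd(19, 42) = 1 is 1, so a = b.
With T(0) = 0 this makes T injective on all of ℤ_{43}, hence bijective (finite equal-size domain and codomain). In particular T is injective.
Since T is injective, we find the preimage of 15. The inverse of x ↦ x^19 on (ℤ_{43})^× is x ↦ x^31, because 19·31 = 589 = 14·42 + 1 ≡ 1 (mod 42) and x^{42} = 1 for x ≠ 0 (Fermat). So T⁻¹(15) = 15^31 mod 43.
Repeated squaring mod 43: 15^1 ≡ 15, 15^2 ≡ 15² = 225 ≡ 10, 15^4 ≡ 10² = 100 ≡ 14, 15^8 ≡ 14² = 196 ≡ 24, 15^16 ≡ 24² = 576 ≡ 17. Since 31 = 16 + 8 + 4 + 2 + 1, 15^31 ≡ 17·24·14·10·15: 17·24 = 408 ≡ 21, then 21·14 = 294 ≡ 36, then 36·10 = 360 ≡ 16, then 16·15 = 240 ≡ 25. So 15^31 ≡ 25 (mod 43).
Hence T⁻¹(15) = 25.

25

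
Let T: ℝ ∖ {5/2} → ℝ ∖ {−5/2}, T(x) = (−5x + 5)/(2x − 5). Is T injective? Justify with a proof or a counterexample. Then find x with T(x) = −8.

35/11

Suppose T(s) = T(t). Cross-multiplying: (−5s + 5)(2t − 5) = (−5t + 5)(2s − 5).
Expanding both sides and cancelling the symmetric terms leaves 15·(s − t) = 0. Since 15 ≠ 0, s = t. Hence T is injective.
Solving T(x) = −8: cross-multiplying gives −5x + 5 = −8(2x − 5), which rearranges to 11x = 35, so x = 35/11.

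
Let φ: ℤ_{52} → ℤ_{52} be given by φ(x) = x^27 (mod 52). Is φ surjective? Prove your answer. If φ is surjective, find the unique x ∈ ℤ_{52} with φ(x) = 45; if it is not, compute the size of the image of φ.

15

φ(2): Repeated squaring mod 52: 2^1 ≡ 2, 2^2 ≡ 2² = 4, 2^4 ≡ 4² = 16, 2^8 ≡ 16² = 256 ≡ 48, 2^16 ≡ 48² = 2304 ≡ 16. Since 27 = 16 + 8 + 2 + 1, 2^27 ≡ 16·48·4·2: 16·48 = 768 ≡ 40, then 40·4 = 160 ≡ 4, then 4·2 = 8. So 2^27 ≡ 8 (mod 52).
φ(6): Repeated squaring mod 52: 6^1 ≡ 6, 6^2 ≡ 6² = 36, 6^4 ≡ 36² = 1296 ≡ 48, 6^8 ≡ 48² = 2304 ≡ 16, 6^16 ≡ 16² = 256 ≡ 48. Since 27 = 16 + 8 + 2 + 1, 6^27 ≡ 48·16·36·6: 48·16 = 768 ≡ 40, then 40·36 = 1440 ≡ 36, then 36·6 = 216 ≡ 8. So 6^27 ≡ 8 (mod 52).
So φ(2) = φ(6) = 8 while 2 ≠ 6, so φ is not injective.
A non-injective map from the 52-element set ℤ_{52} to itself takes at most 51 distinct values, so it cannot be surjective. Thus φ is not surjective.
Since φ is not surjective, we determine |image(φ)|. Computing x^27 mod 52 for each x (by repeated squaring, reducing mod 52 at every step), the values φ(0), φ(1), …, φ(51) are: 0, 1, 8, 27, 12, 21, 8, 31, 44, 1, 12, 31, 12, 13, 40, 47, 40, 25, 8, 47, 44, 5, 40, 51, 44, 25, 0, 27, 8, 1, 12, 47, 8, 5, 44, 27, 12, 5, 12, 39, 40, 21, 40, 51, 8, 21, 44, 31, 40, 25, 44, 51.
The distinct values are {0, 1, 5, 8, 12, 13, 21, 25, 27, 31, 39, 40, 44, 47, 51}; there are 15 of them.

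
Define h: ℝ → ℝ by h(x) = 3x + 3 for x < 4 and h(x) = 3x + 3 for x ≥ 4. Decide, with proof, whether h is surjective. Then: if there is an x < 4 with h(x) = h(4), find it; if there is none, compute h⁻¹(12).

Both pieces are strictly increasing (slopes 3 and 3), so each is injective on its own interval.
The left piece maps (−∞, 4) onto (−∞, 15); the right piece maps [4, ∞) onto [15, ∞).
These images together cover ℝ, so h is surjective.
Because the two images are disjoint, no x < 4 has h(x) = h(4), so we compute h⁻¹(12): 12 lies in (−∞, 15), so solve 3x + 3 = 12: x = (12 − 3)/3 = 3.

3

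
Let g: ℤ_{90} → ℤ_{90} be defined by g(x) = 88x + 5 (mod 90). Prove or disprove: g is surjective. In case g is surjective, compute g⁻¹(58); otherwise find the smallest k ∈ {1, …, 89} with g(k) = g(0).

45

Recall: surjectivity means every element of the codomain has a preimage under g.
Since gcd(88, 90) = 2, we have 88x ≡ 0 (mod 2) for all x, so g(x) ≡ 1 (mod 2).
But 0 ≢ 1 (mod 2), so 0 ∈ ℤ_{90} has no preimage. So g is not surjective.
Since g is not surjective, we find the least positive k with g(k) = g(0): this means 88k ≡ 0 (mod 90), i.e. 90 ∣ 88k. Since gcd(88, 90) = 2, dividing through by 2 this holds exactly when 45 ∣ 44k, and as gcd(44, 45) = 1, exactly when 45 ∣ k.
The smallest positive such k is 45.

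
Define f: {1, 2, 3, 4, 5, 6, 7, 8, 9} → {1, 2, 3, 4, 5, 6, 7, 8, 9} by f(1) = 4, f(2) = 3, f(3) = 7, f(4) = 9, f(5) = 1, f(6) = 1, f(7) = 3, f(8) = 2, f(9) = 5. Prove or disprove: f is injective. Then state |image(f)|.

7

f(5) = 1 = f(6) with 5 ≠ 6, so f is not injective.
The image of f is {1, 2, 3, 4, 5, 7, 9}, which has 7 elements.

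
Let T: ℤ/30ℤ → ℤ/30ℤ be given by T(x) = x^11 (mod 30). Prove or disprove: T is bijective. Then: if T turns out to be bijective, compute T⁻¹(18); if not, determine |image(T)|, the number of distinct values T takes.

Computing x^11 mod 30 for each x (by repeated squaring, reducing mod 30 at every step), the values T(0), T(1), …, T(29) are: 0, 1, 8, 27, 4, 5, 6, 13, 2, 9, 10, 11, 18, 7, 14, 15, 16, 23, 12, 19, 20, 21, 28, 17, 24, 25, 26, 3, 22, 29.
Every element of ℤ/30ℤ appears exactly once in this list, so T is a bijection, and in particular bijective.
Since T is bijective, we read off the preimage of 18 from the same table: T(12) = 18, so T⁻¹(18) = 12.

12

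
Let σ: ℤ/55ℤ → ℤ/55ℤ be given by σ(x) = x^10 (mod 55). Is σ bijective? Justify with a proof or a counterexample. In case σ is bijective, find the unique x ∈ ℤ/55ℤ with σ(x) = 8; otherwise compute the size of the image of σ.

6

σ(2): Repeated squaring mod 55: 2^1 ≡ 2, 2^2 ≡ 2² = 4, 2^4 ≡ 4² = 16, 2^8 ≡ 16² = 256 ≡ 36. Since 10 = 8 + 2, 2^10 ≡ 36·4: 36·4 = 144 ≡ 34. So 2^10 ≡ 34 (mod 55).
σ(3): Repeated squaring mod 55: 3^1 ≡ 3, 3^2 ≡ 3² = 9, 3^4 ≡ 9² = 81 ≡ 26, 3^8 ≡ 26² = 676 ≡ 16. Since 10 = 8 + 2, 3^10 ≡ 16·9: 16·9 = 144 ≡ 34. So 3^10 ≡ 34 (mod 55).
So σ(2) = σ(3) = 34 while 2 ≠ 3, thus σ is not injective, hence not bijective.
Since σ is not bijective, we determine |image(σ)|. Computing x^10 mod 55 for each x (by repeated squaring, reducing mod 55 at every step), the values σ(0), σ(1), …, σ(54) are: 0, 1, 34, 34, 1, 45, 1, 34, 34, 1, 45, 11, 34, 34, 1, 45, 1, 34, 34, 1, 45, 1, 44, 34, 1, 45, 1, 34, 34, 1, 45, 1, 34, 44, 1, 45, 1, 34, 34, 1, 45, 1, 34, 34, 11, 45, 1, 34, 34, 1, 45, 1, 34, 34, 1.
The distinct values are {0, 1, 11, 34, 44, 45}; there are 6 of them.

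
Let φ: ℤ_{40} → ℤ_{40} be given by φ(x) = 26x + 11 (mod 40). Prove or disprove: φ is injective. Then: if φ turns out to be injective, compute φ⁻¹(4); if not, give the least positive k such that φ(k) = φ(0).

20

Recall: φ is injective when φ(s) = φ(t) forces s = t.
We have gcd(26, 40) = 2 > 1. Taking s = 0 and t = 20: φ(0) = 11 and φ(20) = 26·20 + 11 = 531 ≡ 11 (mod 40).
So φ(0) = φ(20) while 0 ≠ 20, so φ is not injective.
Since φ is not injective, we find the least positive k with φ(k) = φ(0): this means 26k ≡ 0 (mod 40), i.e. 40 ∣ 26k. Since gcd(26, 40) = 2, dividing through by 2 this holds exactly when 20 ∣ 13k, and as gcd(13, 20) = 1, exactly when 20 ∣ k.
The smallest positive such k is 20.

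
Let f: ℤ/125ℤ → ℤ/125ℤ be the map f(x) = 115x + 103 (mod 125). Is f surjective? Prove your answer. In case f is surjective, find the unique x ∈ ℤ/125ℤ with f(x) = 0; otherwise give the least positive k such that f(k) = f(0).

25

Since gcd(115, 125) = 5, we have 115x ≡ 0 (mod 5) for all x, so f(x) ≡ 3 (mod 5).
But 0 ≢ 3 (mod 5), so 0 ∈ ℤ/125ℤ has no preimage. So f is not surjective.
Since f is not surjective, we find the least positive k with f(k) = f(0): this means 115k ≡ 0 (mod 125), i.e. 125 ∣ 115k. Since gcd(115, 125) = 5, dividing through by 5 this holds exactly when 25 ∣ 23k, and as gcd(23, 25) = 1, exactly when 25 ∣ k.
The smallest positive such k is 25.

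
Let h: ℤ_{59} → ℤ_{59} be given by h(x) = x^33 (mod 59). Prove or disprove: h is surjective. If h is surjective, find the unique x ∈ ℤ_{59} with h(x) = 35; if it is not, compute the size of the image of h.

Since 59 is prime, the nonzero elements of ℤ_{59} form a cyclic group of order 58.
As gcd(33, 58) = 1, raising to the 33rd power is a bijection on this group: if s^33 ≡ t^33 then (st^{−1})^33 = 1, and the only element of order dividing gcd(33, 58) = 1 is 1, so s = t.
With h(0) = 0 this makes h injective on all of ℤ_{59}, hence bijective (finite equal-size domain and codomain). In particular h is surjective.
Since h is surjective, we find the preimage of 35. The inverse of x ↦ x^33 on (ℤ_{59})^× is x ↦ x^51, because 33·51 = 1683 = 29·58 + 1 ≡ 1 (mod 58) and x^{58} = 1 for x ≠ 0 (Fermat). So h⁻¹(35) = 35^51 mod 59.
Repeated squaring mod 59: 35^1 ≡ 35, 35^2 ≡ 35² = 1225 ≡ 45, 35^4 ≡ 45² = 2025 ≡ 19, 35^8 ≡ 19² = 361 ≡ 7, 35^16 ≡ 7² = 49, 35^32 ≡ 49² = 2401 ≡ 41. Since 51 = 32 + 16 + 2 + 1, 35^51 ≡ 41·49·45·35: 41·49 = 2009 ≡ 3, then 3·45 = 135 ≡ 17, then 17·35 = 595 ≡ 5. So 35^51 ≡ 5 (mod 59).
Hence h⁻¹(35) = 5.

5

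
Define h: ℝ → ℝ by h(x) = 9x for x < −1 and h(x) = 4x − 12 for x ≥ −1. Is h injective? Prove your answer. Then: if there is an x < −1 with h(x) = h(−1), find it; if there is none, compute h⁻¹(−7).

-16/9

Both pieces are strictly increasing (slopes 9 and 4), so each is injective on its own interval.
The left piece maps (−∞, −1) onto (−∞, −9); the right piece maps [−1, ∞) onto [−16, ∞).
These images overlap. In particular h(−1) = −16 (right piece), and solving 9x = −16 on the left piece gives x = −16/9 < −1.
So h(−16/9) = h(−1) with −16/9 ≠ −1, and h is not injective. This x = −16/9 is the requested value below −1.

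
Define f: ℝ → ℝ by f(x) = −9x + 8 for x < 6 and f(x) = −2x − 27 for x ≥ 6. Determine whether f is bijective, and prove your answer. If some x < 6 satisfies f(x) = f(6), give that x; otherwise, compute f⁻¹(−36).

47/9

Both pieces are strictly decreasing (slopes −9 and −2), so each is injective on its own interval.
The left piece maps (−∞, 6) onto (−46, ∞); the right piece maps [6, ∞) onto (−∞, −39].
These images overlap. In particular f(6) = −39 (right piece), and solving −9x + 8 = −39 on the left piece gives x = 47/9 < 6.
So f(47/9) = f(6) with 47/9 ≠ 6, and f is not injective, hence not bijective. This x = 47/9 is the requested value below 6.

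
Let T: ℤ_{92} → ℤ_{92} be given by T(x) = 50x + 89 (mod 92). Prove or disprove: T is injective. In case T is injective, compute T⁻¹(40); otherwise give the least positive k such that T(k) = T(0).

46

Recall that T is injective when T(u) = T(v) forces u = v.
We have gcd(50, 92) = 2 > 1. Taking u = 0 and v = 46: T(0) = 89 and T(46) = 50·46 + 89 = 2389 ≡ 89 (mod 92).
So T(0) = T(46) while 0 ≠ 46, so T is not injective.
Since T is not injective, we find the least positive k with T(k) = T(0): this means 50k ≡ 0 (mod 92), i.e. 92 ∣ 50k. Since gcd(50, 92) = 2, dividing through by 2 this holds exactly when 46 ∣ 25k, and as gcd(25, 46) = 1, exactly when 46 ∣ k.
The smallest positive such k is 46.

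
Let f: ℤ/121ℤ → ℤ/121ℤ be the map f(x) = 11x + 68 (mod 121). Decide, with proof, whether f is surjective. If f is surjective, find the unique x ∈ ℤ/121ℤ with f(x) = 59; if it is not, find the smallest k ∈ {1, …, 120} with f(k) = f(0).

Recall: f is surjective if every y in the codomain equals f(x) for some x in the domain.
Since gcd(11, 121) = 11, we have 11x ≡ 0 (mod 11) for all x, so f(x) ≡ 2 (mod 11).
But 0 ≢ 2 (mod 11), so 0 ∈ ℤ/121ℤ has no preimage. Thus f is not surjective.
Since f is not surjective, we find the least positive k with f(k) = f(0): this means 11k ≡ 0 (mod 121), i.e. 121 ∣ 11k. Since gcd(11, 121) = 11, dividing through by 11 this holds exactly when 11 ∣ k.
The smallest positive such k is 11.

11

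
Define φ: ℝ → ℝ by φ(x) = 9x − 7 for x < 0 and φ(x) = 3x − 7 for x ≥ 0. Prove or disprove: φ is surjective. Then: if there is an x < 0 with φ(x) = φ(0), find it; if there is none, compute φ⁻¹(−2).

5/3

Both pieces are strictly increasing (slopes 9 and 3), so each is injective on its own interval.
The left piece maps (−∞, 0) onto (−∞, −7); the right piece maps [0, ∞) onto [−7, ∞).
These images together cover ℝ, so φ is surjective.
Because the two images are disjoint, no x < 0 has φ(x) = φ(0), so we compute φ⁻¹(−2): −2 lies in [−7, ∞), so solve 3x − 7 = −2: x = (−2 + 7)/3 = 5/3.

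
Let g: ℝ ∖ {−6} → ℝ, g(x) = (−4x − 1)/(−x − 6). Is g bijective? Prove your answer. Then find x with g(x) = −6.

If g(x) = 4, cross-multiplying gives −1(−4x − 1) = −4(−x − 6), which simplifies to 1 = 24 — false.  So 4 has no preimage and g is not surjective.
So g is not bijective.
Solving g(x) = −6: cross-multiplying gives −4x − 1 = −6(−x − 6), which rearranges to −10x = 37, so x = −37/10.

-37/10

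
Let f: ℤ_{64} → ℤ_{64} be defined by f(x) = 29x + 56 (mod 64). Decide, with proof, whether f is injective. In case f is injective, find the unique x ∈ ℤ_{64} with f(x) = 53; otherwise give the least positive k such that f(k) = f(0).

Recall: f is injective when f(s) = f(t) forces s = t.
If f(s) = f(t), then 29s ≡ 29t (mod 64). Because gcd(29, 64) = 1, we may cancel 29 to get s ≡ t (mod 64).
So f is injective.
We now compute 29⁻¹ mod 64 explicitly. Euclid's algorithm: 64 = 2·29 + 6, 29 = 4·6 + 5, 6 = 1·5 + 1; back-substituting gives 1 = 53·29 − 24·64, so 29⁻¹ ≡ 53 (mod 64).
Since f is injective, we find f⁻¹(53): we need 29x ≡ 53 − 56 ≡ 61 (mod 64). Using 29⁻¹ = 53: x ≡ 53·61 = 3233 = 50·64 + 33, so x = 33.
Check: f(33) = 29·33 + 56 = 1013 = 15·64 + 53 ≡ 53 (mod 64).

33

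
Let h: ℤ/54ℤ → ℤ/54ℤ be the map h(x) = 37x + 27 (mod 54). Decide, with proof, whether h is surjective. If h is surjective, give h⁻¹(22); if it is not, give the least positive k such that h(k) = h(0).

Since gcd(37, 54) = 1, 37 is invertible modulo 54. Euclid's algorithm: 54 = 1·37 + 17, 37 = 2·17 + 3, 17 = 5·3 + 2, 3 = 1·2 + 1; back-substituting gives 1 = 19·37 − 13·54, so 37⁻¹ ≡ 19 (mod 54).
Then y ↦ 19(y − 27) is a two-sided inverse to h, so every y ∈ ℤ/54ℤ has a preimage.
So h is surjective.
Since h is surjective, we compute h⁻¹(22): solve 37x + 27 ≡ 22 (mod 54), i.e. 37x ≡ 49 (mod 54).
Multiplying by 37⁻¹ = 19 gives x ≡ 19·49 = 931 = 17·54 + 13 ≡ 13 (mod 54).
Check: h(13) = 37·13 + 27 = 508 = 9·54 + 22 ≡ 22 (mod 54).

13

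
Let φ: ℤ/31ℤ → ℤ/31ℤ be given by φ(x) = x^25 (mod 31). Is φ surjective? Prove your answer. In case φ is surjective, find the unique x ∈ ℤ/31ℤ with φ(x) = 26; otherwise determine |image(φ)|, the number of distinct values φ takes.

φ(1) = 1^25 = 1.
φ(2): Repeated squaring mod 31: 2^1 ≡ 2, 2^2 ≡ 2² = 4, 2^4 ≡ 4² = 16, 2^8 ≡ 16² = 256 ≡ 8, 2^16 ≡ 8² = 64 ≡ 2. Since 25 = 16 + 8 + 1, 2^25 ≡ 2·8·2: 2·8 = 16, then 16·2 = 32 ≡ 1. So 2^25 ≡ 1 (mod 31).
So φ(1) = φ(2) = 1 while 1 ≠ 2, therefore φ is not injective.
A non-injective map from the 31-element set ℤ/31ℤ to itself takes at most 30 distinct values, so it cannot be surjective. Hence φ is not surjective.
Since φ is not surjective, we determine |image(φ)|. Computing x^25 mod 31 for each x (by repeated squaring, reducing mod 31 at every step), the values φ(0), φ(1), …, φ(30) are: 0, 1, 1, 6, 1, 5, 6, 25, 1, 5, 5, 26, 6, 26, 25, 30, 1, 6, 5, 25, 5, 26, 26, 30, 6, 25, 26, 30, 25, 30, 30.
The distinct values are {0, 1, 5, 6, 25, 26, 30}; there are 7 of them.

7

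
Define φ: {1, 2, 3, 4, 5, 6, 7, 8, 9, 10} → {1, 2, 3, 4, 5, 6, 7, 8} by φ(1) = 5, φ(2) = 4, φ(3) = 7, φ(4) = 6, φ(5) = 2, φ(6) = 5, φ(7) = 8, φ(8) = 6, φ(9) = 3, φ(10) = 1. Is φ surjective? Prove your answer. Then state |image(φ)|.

Every element of the codomain has a preimage: 1 = φ(10), 2 = φ(5), 3 = φ(9), 4 = φ(2), 5 = φ(1), 6 = φ(4), 7 = φ(3), 8 = φ(7).
Therefore φ is surjective.
The image of φ is {1, 2, 3, 4, 5, 6, 7, 8}, which has 8 elements.

8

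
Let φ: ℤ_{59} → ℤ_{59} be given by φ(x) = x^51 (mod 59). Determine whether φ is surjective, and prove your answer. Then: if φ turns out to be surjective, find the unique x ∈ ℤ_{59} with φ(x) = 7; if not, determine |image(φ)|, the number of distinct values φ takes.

Since 59 is prime, the nonzero elements of ℤ_{59} form a cyclic group of order 58.
As gcd(51, 58) = 1, raising to the 51st power is a bijection on this group: if s^51 ≡ t^51 then (st^{−1})^51 = 1, and the only element of order dividing gcd(51, 58) = 1 is 1, so s = t.
With φ(0) = 0 this makes φ injective on all of ℤ_{59}, hence bijective (finite equal-size domain and codomain). In particular φ is surjective.
Since φ is surjective, we find the preimage of 7. The inverse of x ↦ x^51 on (ℤ_{59})^× is x ↦ x^33, because 51·33 = 1683 = 29·58 + 1 ≡ 1 (mod 58) and x^{58} = 1 for x ≠ 0 (Fermat). So φ⁻¹(7) = 7^33 mod 59.
Repeated squaring mod 59: 7^1 ≡ 7, 7^2 ≡ 7² = 49, 7^4 ≡ 49² = 2401 ≡ 41, 7^8 ≡ 41² = 1681 ≡ 29, 7^16 ≡ 29² = 841 ≡ 15, 7^32 ≡ 15² = 225 ≡ 48. Since 33 = 32 + 1, 7^33 ≡ 48·7: 48·7 = 336 ≡ 41. So 7^33 ≡ 41 (mod 59).
Hence φ⁻¹(7) = 41.

41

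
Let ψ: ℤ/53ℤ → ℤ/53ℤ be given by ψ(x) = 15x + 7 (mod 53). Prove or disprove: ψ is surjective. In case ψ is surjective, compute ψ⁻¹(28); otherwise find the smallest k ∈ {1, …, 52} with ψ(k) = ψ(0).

Recall that surjectivity means every element of the codomain has a preimage under ψ.
Since gcd(15, 53) = 1, 15 is invertible modulo 53. Euclid's algorithm: 53 = 3·15 + 8, 15 = 1·8 + 7, 8 = 1·7 + 1; back-substituting gives 1 = 46·15 − 13·53, so 15⁻¹ ≡ 46 (mod 53).
Then y ↦ 46(y − 7) is a two-sided inverse to ψ, so every y ∈ ℤ/53ℤ has a preimage.
Hence ψ is surjective.
Since ψ is surjective, we compute ψ⁻¹(28): solve 15x + 7 ≡ 28 (mod 53), i.e. 15x ≡ 21 (mod 53).
Multiplying by 15⁻¹ = 46 gives x ≡ 46·21 = 966 = 18·53 + 12 ≡ 12 (mod 53).
Check: ψ(12) = 15·12 + 7 = 187 = 3·53 + 28 ≡ 28 (mod 53).

12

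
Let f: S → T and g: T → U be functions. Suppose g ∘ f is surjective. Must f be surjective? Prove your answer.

not surjective

No. Take S = {0}, T = {0, 1}, U = {0}, f(a) = 0 for every a ∈ S, and g(b) = 0 for every b ∈ T.
Then g ∘ f is surjective onto {0}, but 1 ∈ T has no preimage under f, so f is not surjective.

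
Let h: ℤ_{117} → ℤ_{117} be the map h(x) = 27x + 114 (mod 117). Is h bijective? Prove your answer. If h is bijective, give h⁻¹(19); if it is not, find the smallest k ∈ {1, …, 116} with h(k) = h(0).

By definition, h is injective if h(x_1) = h(x_2) implies x_1 = x_2.
We have gcd(27, 117) = 9 > 1. Taking x_1 = 0 and x_2 = 13: h(0) = 114 and h(13) = 27·13 + 114 = 465 ≡ 114 (mod 117).
So h(0) = h(13) while 0 ≠ 13, so h is not injective, hence not bijective.
Since h is not bijective, we find the least positive k with h(k) = h(0): this means 27k ≡ 0 (mod 117), i.e. 117 ∣ 27k. Since gcd(27, 117) = 9, dividing through by 9 this holds exactly when 13 ∣ 3k, and as gcd(3, 13) = 1, exactly when 13 ∣ k.
The smallest positive such k is 13.

13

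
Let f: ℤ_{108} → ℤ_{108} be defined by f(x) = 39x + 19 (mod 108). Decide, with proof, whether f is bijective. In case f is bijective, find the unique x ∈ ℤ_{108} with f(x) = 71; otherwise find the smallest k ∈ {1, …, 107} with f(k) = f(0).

36

By definition, f is injective when f(x_1) = f(x_2) forces x_1 = x_2.
We have gcd(39, 108) = 3 > 1. Taking x_1 = 0 and x_2 = 36: f(0) = 19 and f(36) = 39·36 + 19 = 1423 ≡ 19 (mod 108).
So f(0) = f(36) while 0 ≠ 36, hence f is not injective, hence not bijective.
Since f is not bijective, we find the least positive k with f(k) = f(0): this means 39k ≡ 0 (mod 108), i.e. 108 ∣ 39k. Since gcd(39, 108) = 3, dividing through by 3 this holds exactly when 36 ∣ 13k, and as gcd(13, 36) = 1, exactly when 36 ∣ k.
The smallest positive such k is 36.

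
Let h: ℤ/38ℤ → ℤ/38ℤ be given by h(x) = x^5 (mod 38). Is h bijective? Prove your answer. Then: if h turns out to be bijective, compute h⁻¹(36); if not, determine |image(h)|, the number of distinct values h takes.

Computing x^5 mod 38 for each x (by repeated squaring, reducing mod 38 at every step), the values h(0), h(1), …, h(37) are: 0, 1, 32, 15, 36, 9, 24, 11, 12, 35, 22, 7, 8, 33, 10, 21, 4, 25, 18, 19, 20, 13, 34, 17, 28, 5, 30, 31, 16, 3, 26, 27, 14, 29, 2, 23, 6, 37.
Every element of ℤ/38ℤ appears exactly once in this list, so h is a bijection, and in particular bijective.
Since h is bijective, we read off the preimage of 36 from the same table: h(4) = 36, so h⁻¹(36) = 4.

4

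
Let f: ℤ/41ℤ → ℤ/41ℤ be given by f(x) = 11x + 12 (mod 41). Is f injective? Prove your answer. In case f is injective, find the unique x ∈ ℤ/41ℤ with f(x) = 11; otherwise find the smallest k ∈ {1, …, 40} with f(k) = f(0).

By definition, f is injective if f(x_1) = f(x_2) implies x_1 = x_2.
If f(x_1) = f(x_2), then 11x_1 ≡ 11x_2 (mod 41). Because gcd(11, 41) = 1, we may cancel 11 to get x_1 ≡ x_2 (mod 41).
Hence f is injective.
We now compute 11⁻¹ mod 41 explicitly. Euclid's algorithm: 41 = 3·11 + 8, 11 = 1·8 + 3, 8 = 2·3 + 2, 3 = 1·2 + 1; back-substituting gives 1 = 15·11 − 4·41, so 11⁻¹ ≡ 15 (mod 41).
Since f is injective, we find f⁻¹(11): we need 11x ≡ 11 − 12 ≡ 40 (mod 41). Using 11⁻¹ = 15: x ≡ 15·40 = 600 = 14·41 + 26, so x = 26.
Check: f(26) = 11·26 + 12 = 298 = 7·41 + 11 ≡ 11 (mod 41).

26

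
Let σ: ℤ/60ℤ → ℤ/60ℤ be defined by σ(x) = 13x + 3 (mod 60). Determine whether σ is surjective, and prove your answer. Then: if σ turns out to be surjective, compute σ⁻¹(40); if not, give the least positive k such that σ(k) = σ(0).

49

Since gcd(13, 60) = 1, 13 is invertible modulo 60. Euclid's algorithm: 60 = 4·13 + 8, 13 = 1·8 + 5, 8 = 1·5 + 3, 5 = 1·3 + 2, 3 = 1·2 + 1; back-substituting gives 1 = 37·13 − 8·60, so 13⁻¹ ≡ 37 (mod 60).
Then y ↦ 37(y − 3) is a two-sided inverse to σ, so every y ∈ ℤ/60ℤ has a preimage.
Therefore σ is surjective.
Since σ is surjective, we find σ⁻¹(40): we need 13x ≡ 40 − 3 ≡ 37 (mod 60). Using 13⁻¹ = 37: x ≡ 37·37 = 1369 = 22·60 + 49, so x = 49.
Check: σ(49) = 13·49 + 3 = 640 = 10·60 + 40 ≡ 40 (mod 60).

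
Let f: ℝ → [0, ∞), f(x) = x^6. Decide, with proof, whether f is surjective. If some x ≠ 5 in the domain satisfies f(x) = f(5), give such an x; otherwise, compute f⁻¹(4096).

-5

For any y ∈ [0, ∞), x = y^{1/6} ∈ ℝ satisfies x^6 = y, so f is surjective.
For the follow-up, such an x exists: taking x = −5 ∈ ℝ gives f(−5) = 15625 = f(5) with −5 ≠ 5.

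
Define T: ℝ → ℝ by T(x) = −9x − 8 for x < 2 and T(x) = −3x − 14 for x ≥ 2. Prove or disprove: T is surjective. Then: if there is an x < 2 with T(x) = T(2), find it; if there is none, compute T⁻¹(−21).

4/3

Both pieces are strictly decreasing (slopes −9 and −3), so each is injective on its own interval.
The left piece maps (−∞, 2) onto (−26, ∞); the right piece maps [2, ∞) onto (−∞, −20].
The union (−26, ∞) ∪ (−∞, −20] covers ℝ, so T is surjective.
For the follow-up: the images overlap, so an x < 2 with T(x) = T(2) exists. T(2) = −20; solving −9x − 8 = −20 for x < 2 gives x = (−20 + 8)/(−9) = 4/3.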